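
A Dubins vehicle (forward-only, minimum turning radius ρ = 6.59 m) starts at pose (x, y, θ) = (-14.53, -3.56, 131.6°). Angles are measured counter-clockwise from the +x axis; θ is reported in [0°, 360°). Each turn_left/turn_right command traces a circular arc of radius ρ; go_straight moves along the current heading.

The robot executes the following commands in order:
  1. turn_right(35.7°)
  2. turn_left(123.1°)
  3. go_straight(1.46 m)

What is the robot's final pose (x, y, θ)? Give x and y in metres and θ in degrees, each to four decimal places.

(-27.9940, 3.6631, 219.0000°)

set_pose: (x, y, θ) = (-14.5300, -3.5600, 131.6000°), ρ = 6.59
turn_right(35.7°): centre at ρ to the right, rotate −35.7° → (-16.1571, 0.1379, 95.9000°)
turn_left(123.1°): centre at ρ to the left, rotate +123.1° → (-26.8594, 4.5819, 219.0000°)
go_straight(1.46): x += 1.46·cos θ, y += 1.46·sin θ → (-27.9940, 3.6631, 219.0000°)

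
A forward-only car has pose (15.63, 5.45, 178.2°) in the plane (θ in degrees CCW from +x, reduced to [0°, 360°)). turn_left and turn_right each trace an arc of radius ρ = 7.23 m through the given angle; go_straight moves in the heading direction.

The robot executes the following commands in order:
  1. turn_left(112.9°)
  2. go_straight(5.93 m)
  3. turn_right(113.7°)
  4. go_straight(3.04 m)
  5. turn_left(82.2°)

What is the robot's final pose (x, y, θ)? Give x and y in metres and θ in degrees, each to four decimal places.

set_pose: (x, y, θ) = (15.6300, 5.4500, 178.2000°), ρ = 7.23
turn_left(112.9°): centre at ρ to the left, rotate +112.9° → (8.6576, -4.3792, 291.1000°)
go_straight(5.93): x += 5.93·cos θ, y += 5.93·sin θ → (10.7924, -9.9116, 291.1000°)
turn_right(113.7°): centre at ρ to the right, rotate −113.7° → (3.7192, -19.7370, 177.4000°)
go_straight(3.04): x += 3.04·cos θ, y += 3.04·sin θ → (0.6823, -19.5991, 177.4000°)
turn_left(82.2°): centre at ρ to the left, rotate +82.2° → (-6.7569, -25.5165, 259.6000°)

(-6.7569, -25.5165, 259.6000°)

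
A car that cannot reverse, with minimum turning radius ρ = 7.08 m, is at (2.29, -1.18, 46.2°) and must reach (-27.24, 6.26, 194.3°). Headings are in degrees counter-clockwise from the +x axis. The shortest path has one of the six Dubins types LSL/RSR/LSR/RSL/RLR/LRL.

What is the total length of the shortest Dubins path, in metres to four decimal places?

41.3799 m

Let ψ = atan2(Δy, Δx) = atan2(7.44, -29.53) = 165.8588° be the start→goal bearing.
Normalize: d = |goal − start| / ρ = 30.452824/7.08 = 4.301246, α = (θ_start − ψ) mod 360° = 240.3412° = 4.194745 rad, β = (θ_goal − ψ) mod 360° = 28.4412° = 0.496393 rad.
Common terms: sin α = -0.868988, cos α = -0.494834, sin β = 0.476257, cos β = 0.879306, cos(α−β) = -0.848972, d² = 18.500720. Work in radians in the unit-radius frame; every candidate has L = ρ·(t + p + q).
LSL: p² = 2 + d² − 2cos(α−β) + 2d(sin α − sin β) = 10.626211; p = √p² = 3.259787; φ = atan2(cos β − cos α, d + sin α − sin β) = 0.435146 rad; t = (φ − α) mod 2π = 2.523586 rad, q = (β − φ) mod 2π = 0.061246 rad → L = 7.08·(2.523586 + 3.259787 + 0.061246) = 7.08·5.844620 = 41.379906 m
RSR: p² = 2 + d² − 2cos(α−β) + 2d(sin β − sin α) = 33.771116; p = √p² = 5.811292; φ = atan2(cos α − cos β, d − sin α + sin β) = -0.238721 rad; t = (α − φ) mod 2π = 4.433467 rad, q = (φ − β) mod 2π = 5.548071 rad → L = 7.08·(4.433467 + 5.811292 + 5.548071) = 7.08·15.792830 = 111.813237 m
LSR: p² = d² − 2 + 2cos(α−β) + 2d(sin α + sin β) = 11.424312; p = √p² = 3.379987; φ = atan2(−cos α − cos β, d + sin α + sin β) − atan2(−2, p) = 0.436255 rad; t = (φ − α) mod 2π = 2.524695 rad, q = (φ − β) mod 2π = 6.223048 rad → L = 7.08·(2.524695 + 3.379987 + 6.223048) = 7.08·12.127730 = 85.864331 m
RSL: p² = d² − 2 + 2cos(α−β) − 2d(sin α + sin β) = 18.181242; p = √p² = 4.263947; φ = atan2(cos α + cos β, d − sin α − sin β) − atan2(2, p) = -0.356857 rad; t = (α − φ) mod 2π = 4.551602 rad, q = (β − φ) mod 2π = 0.853249 rad → L = 7.08·(4.551602 + 4.263947 + 0.853249) = 7.08·9.668798 = 68.455087 m
RLR: c = (6 − d² + 2cos(α−β) + 2d(sin α − sin β))/8 = -3.221390, |c| > 1 → infeasible
LRL: c = (6 − d² + 2cos(α−β) − 2d(sin α − sin β))/8 = -0.328276; p = 2π − arccos c = 4.377911 rad; φ = atan2(cos β − cos α, d + sin α − sin β) = 0.435146 rad; t = (φ − α + p/2) mod 2π = 4.712542 rad, q = (β − α − t + p) mod 2π = 2.250202 rad → L = 7.08·(4.712542 + 4.377911 + 2.250202) = 7.08·11.340654 = 80.291831 m
Shortest: LSL with L = 41.379906 m ≈ 41.3799 m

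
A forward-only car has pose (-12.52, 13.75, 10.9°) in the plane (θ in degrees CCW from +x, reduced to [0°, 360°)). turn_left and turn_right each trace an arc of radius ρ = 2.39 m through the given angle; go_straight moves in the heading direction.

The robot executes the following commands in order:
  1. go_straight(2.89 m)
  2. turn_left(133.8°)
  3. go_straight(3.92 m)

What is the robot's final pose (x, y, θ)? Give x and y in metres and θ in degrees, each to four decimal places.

(-11.9523, 20.8591, 144.7000°)

set_pose: (x, y, θ) = (-12.5200, 13.7500, 10.9000°), ρ = 2.39
go_straight(2.89): x += 2.89·cos θ, y += 2.89·sin θ → (-9.6821, 14.2965, 10.9000°)
turn_left(133.8°): centre at ρ to the left, rotate +133.8° → (-8.7530, 18.5939, 144.7000°)
go_straight(3.92): x += 3.92·cos θ, y += 3.92·sin θ → (-11.9523, 20.8591, 144.7000°)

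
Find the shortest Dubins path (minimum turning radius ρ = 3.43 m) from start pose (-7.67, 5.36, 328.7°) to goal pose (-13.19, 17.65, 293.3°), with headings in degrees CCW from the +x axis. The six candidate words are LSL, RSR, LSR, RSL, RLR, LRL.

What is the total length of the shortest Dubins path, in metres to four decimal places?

30.9242 m

Let ψ = atan2(Δy, Δx) = atan2(12.29, -5.52) = 114.1870° be the start→goal bearing.
Normalize: d = |goal − start| / ρ = 13.472732/3.43 = 3.927910, α = (θ_start − ψ) mod 360° = 214.5130° = 3.743958 rad, β = (θ_goal − ψ) mod 360° = 179.1130° = 3.126111 rad.
Common terms: sin α = -0.566593, cos α = -0.823998, sin β = 0.015481, cos β = -0.999880, cos(α−β) = 0.815128, d² = 15.428478. Work in radians in the unit-radius frame; every candidate has L = ρ·(t + p + q).
LSL: p² = 2 + d² − 2cos(α−β) + 2d(sin α − sin β) = 11.225556; p = √p² = 3.350456; φ = atan2(cos β − cos α, d + sin α − sin β) = -0.052519 rad; t = (φ − α) mod 2π = 2.486708 rad, q = (β − φ) mod 2π = 3.178630 rad → L = 3.43·(2.486708 + 3.350456 + 3.178630) = 3.43·9.015795 = 30.924176 m
RSR: p² = 2 + d² − 2cos(α−β) + 2d(sin β − sin α) = 20.370889; p = √p² = 4.513412; φ = atan2(cos α − cos β, d − sin α + sin β) = 0.038979 rad; t = (α − φ) mod 2π = 3.704979 rad, q = (φ − β) mod 2π = 3.196053 rad → L = 3.43·(3.704979 + 4.513412 + 3.196053) = 3.43·11.414444 = 39.151543 m
LSR: p² = d² − 2 + 2cos(α−β) + 2d(sin α + sin β) = 10.729297; p = √p² = 3.275561; φ = atan2(−cos α − cos β, d + sin α + sin β) − atan2(−2, p) = 1.043391 rad; t = (φ − α) mod 2π = 3.582619 rad, q = (φ − β) mod 2π = 4.200465 rad → L = 3.43·(3.582619 + 3.275561 + 4.200465) = 3.43·11.058644 = 37.931150 m
RSL: p² = d² − 2 + 2cos(α−β) − 2d(sin α + sin β) = 19.388170; p = √p² = 4.403200; φ = atan2(cos α + cos β, d − sin α − sin β) − atan2(2, p) = -0.813055 rad; t = (α − φ) mod 2π = 4.557013 rad, q = (β − φ) mod 2π = 3.939167 rad → L = 3.43·(4.557013 + 4.403200 + 3.939167) = 3.43·12.899380 = 44.244872 m
RLR: c = (6 − d² + 2cos(α−β) + 2d(sin α − sin β))/8 = -1.546361, |c| > 1 → infeasible
LRL: c = (6 − d² + 2cos(α−β) − 2d(sin α − sin β))/8 = -0.403194; p = 2π − arccos c = 4.297384 rad; φ = atan2(cos β − cos α, d + sin α − sin β) = -0.052519 rad; t = (φ − α + p/2) mod 2π = 4.635400 rad, q = (β − α − t + p) mod 2π = 5.327322 rad → L = 3.43·(4.635400 + 4.297384 + 5.327322) = 3.43·14.260107 = 48.912166 m
Shortest: LSL with L = 30.924176 m ≈ 30.9242 m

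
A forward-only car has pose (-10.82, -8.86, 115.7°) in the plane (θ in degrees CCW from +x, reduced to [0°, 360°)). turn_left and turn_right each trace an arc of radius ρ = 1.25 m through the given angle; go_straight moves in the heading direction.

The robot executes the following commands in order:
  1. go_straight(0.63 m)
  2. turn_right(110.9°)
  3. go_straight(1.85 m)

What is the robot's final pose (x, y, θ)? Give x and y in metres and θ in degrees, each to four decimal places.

set_pose: (x, y, θ) = (-10.8200, -8.8600, 115.7000°), ρ = 1.25
go_straight(0.63): x += 0.63·cos θ, y += 0.63·sin θ → (-11.0932, -8.2923, 115.7000°)
turn_right(110.9°): centre at ρ to the right, rotate −110.9° → (-10.0715, -6.5046, 4.8000°)
go_straight(1.85): x += 1.85·cos θ, y += 1.85·sin θ → (-8.2279, -6.3498, 4.8000°)

(-8.2279, -6.3498, 4.8000°)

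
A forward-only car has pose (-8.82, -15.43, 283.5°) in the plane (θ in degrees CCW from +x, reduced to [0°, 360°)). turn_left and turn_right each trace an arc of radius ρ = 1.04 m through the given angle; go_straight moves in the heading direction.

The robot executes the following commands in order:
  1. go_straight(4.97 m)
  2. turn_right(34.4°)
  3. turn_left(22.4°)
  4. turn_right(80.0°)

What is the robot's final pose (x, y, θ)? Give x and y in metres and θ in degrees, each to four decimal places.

set_pose: (x, y, θ) = (-8.8200, -15.4300, 283.5000°), ρ = 1.04
go_straight(4.97): x += 4.97·cos θ, y += 4.97·sin θ → (-7.6598, -20.2627, 283.5000°)
turn_right(34.4°): centre at ρ to the right, rotate −34.4° → (-7.6995, -20.8765, 249.1000°)
turn_left(22.4°): centre at ρ to the left, rotate +22.4° → (-7.7675, -21.2747, 271.5000°)
turn_right(80.0°): centre at ρ to the right, rotate −80.0° → (-8.5998, -22.3210, 191.5000°)

(-8.5998, -22.3210, 191.5000°)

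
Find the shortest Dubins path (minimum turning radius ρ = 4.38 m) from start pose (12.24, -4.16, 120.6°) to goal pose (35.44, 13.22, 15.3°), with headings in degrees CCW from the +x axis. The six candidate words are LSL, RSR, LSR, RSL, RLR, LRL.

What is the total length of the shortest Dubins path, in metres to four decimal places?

31.3551 m

Let ψ = atan2(Δy, Δx) = atan2(17.38, 23.20) = 36.8383° be the start→goal bearing.
Normalize: d = |goal − start| / ρ = 28.988004/4.38 = 6.618266, α = (θ_start − ψ) mod 360° = 83.7617° = 1.461918 rad, β = (θ_goal − ψ) mod 360° = 338.4617° = 5.907272 rad.
Common terms: sin α = 0.994079, cos α = 0.108663, sin β = -0.367123, cos β = 0.930173, cos(α−β) = -0.263873, d² = 43.801443. Work in radians in the unit-radius frame; every candidate has L = ρ·(t + p + q).
LSL: p² = 2 + d² − 2cos(α−β) + 2d(sin α − sin β) = 64.346773; p = √p² = 8.021644; φ = atan2(cos β − cos α, d + sin α − sin β) = 0.102591 rad; t = (φ − α) mod 2π = 4.923859 rad, q = (β − φ) mod 2π = 5.804680 rad → L = 4.38·(4.923859 + 8.021644 + 5.804680) = 4.38·18.750183 = 82.125801 m
RSR: p² = 2 + d² − 2cos(α−β) + 2d(sin β − sin α) = 28.311605; p = √p² = 5.320865; φ = atan2(cos α − cos β, d − sin α + sin β) = -0.155014 rad; t = (α − φ) mod 2π = 1.616932 rad, q = (φ − β) mod 2π = 0.220900 rad → L = 4.38·(1.616932 + 5.320865 + 0.220900) = 4.38·7.158697 = 31.355092 m
LSR: p² = d² − 2 + 2cos(α−β) + 2d(sin α + sin β) = 49.572419; p = √p² = 7.040768; φ = atan2(−cos α − cos β, d + sin α + sin β) − atan2(−2, p) = 0.134358 rad; t = (φ − α) mod 2π = 4.955625 rad, q = (φ − β) mod 2π = 0.510272 rad → L = 4.38·(4.955625 + 7.040768 + 0.510272) = 4.38·12.506665 = 54.779194 m
RSL: p² = d² − 2 + 2cos(α−β) − 2d(sin α + sin β) = 32.974975; p = √p² = 5.742384; φ = atan2(cos α + cos β, d − sin α − sin β) − atan2(2, p) = -0.163465 rad; t = (α − φ) mod 2π = 1.625383 rad, q = (β − φ) mod 2π = 6.070736 rad → L = 4.38·(1.625383 + 5.742384 + 6.070736) = 4.38·13.438503 = 58.860643 m
RLR: c = (6 − d² + 2cos(α−β) + 2d(sin α − sin β))/8 = -2.538951, |c| > 1 → infeasible
LRL: c = (6 − d² + 2cos(α−β) − 2d(sin α − sin β))/8 = -7.043347, |c| > 1 → infeasible
Shortest: RSR with L = 31.355092 m ≈ 31.3551 m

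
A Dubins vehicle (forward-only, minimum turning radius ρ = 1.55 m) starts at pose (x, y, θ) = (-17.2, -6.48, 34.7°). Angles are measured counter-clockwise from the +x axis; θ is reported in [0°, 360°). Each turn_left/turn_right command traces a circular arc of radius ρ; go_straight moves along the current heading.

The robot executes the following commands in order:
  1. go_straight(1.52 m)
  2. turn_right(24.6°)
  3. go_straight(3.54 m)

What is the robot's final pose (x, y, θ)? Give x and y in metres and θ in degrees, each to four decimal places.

(-11.8546, -4.7422, 10.1000°)

set_pose: (x, y, θ) = (-17.2000, -6.4800, 34.7000°), ρ = 1.55
go_straight(1.52): x += 1.52·cos θ, y += 1.52·sin θ → (-15.9503, -5.6147, 34.7000°)
turn_right(24.6°): centre at ρ to the right, rotate −24.6° → (-15.3398, -5.3630, 10.1000°)
go_straight(3.54): x += 3.54·cos θ, y += 3.54·sin θ → (-11.8546, -4.7422, 10.1000°)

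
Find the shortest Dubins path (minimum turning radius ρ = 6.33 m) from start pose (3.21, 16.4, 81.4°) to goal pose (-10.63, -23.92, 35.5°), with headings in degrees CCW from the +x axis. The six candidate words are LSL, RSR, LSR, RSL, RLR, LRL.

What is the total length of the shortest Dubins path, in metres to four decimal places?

72.5286 m

Let ψ = atan2(Δy, Δx) = atan2(-40.32, -13.84) = -108.9450° be the start→goal bearing.
Normalize: d = |goal − start| / ρ = 42.629192/6.33 = 6.734469, α = (θ_start − ψ) mod 360° = 190.3450° = 3.322147 rad, β = (θ_goal − ψ) mod 360° = 144.4450° = 2.521041 rad.
Common terms: sin α = -0.179575, cos α = -0.983744, sin β = 0.581484, cos β = -0.813558, cos(α−β) = 0.695913, d² = 45.353079. Work in radians in the unit-radius frame; every candidate has L = ρ·(t + p + q).
LSL: p² = 2 + d² − 2cos(α−β) + 2d(sin α − sin β) = 35.710596; p = √p² = 5.975834; φ = atan2(cos β − cos α, d + sin α − sin β) = 0.028483 rad; t = (φ − α) mod 2π = 2.989522 rad, q = (β − φ) mod 2π = 2.492558 rad → L = 6.33·(2.989522 + 5.975834 + 2.492558) = 6.33·11.457914 = 72.528592 m
RSR: p² = 2 + d² − 2cos(α−β) + 2d(sin β − sin α) = 56.211912; p = √p² = 7.497460; φ = atan2(cos α − cos β, d − sin α + sin β) = -0.022701 rad; t = (α − φ) mod 2π = 3.344848 rad, q = (φ − β) mod 2π = 3.739443 rad → L = 6.33·(3.344848 + 7.497460 + 3.739443) = 6.33·14.581752 = 92.302489 m
LSR: p² = d² − 2 + 2cos(α−β) + 2d(sin α + sin β) = 50.158202; p = √p² = 7.082246; φ = atan2(−cos α − cos β, d + sin α + sin β) − atan2(−2, p) = 0.521949 rad; t = (φ − α) mod 2π = 3.482988 rad, q = (φ − β) mod 2π = 4.284094 rad → L = 6.33·(3.482988 + 7.082246 + 4.284094) = 6.33·14.849327 = 93.996240 m
RSL: p² = d² − 2 + 2cos(α−β) − 2d(sin α + sin β) = 39.331608; p = √p² = 6.271492; φ = atan2(cos α + cos β, d − sin α − sin β) − atan2(2, p) = -0.585255 rad; t = (α − φ) mod 2π = 3.907401 rad, q = (β − φ) mod 2π = 3.106295 rad → L = 6.33·(3.907401 + 6.271492 + 3.106295) = 6.33·13.285188 = 84.095241 m
RLR: c = (6 − d² + 2cos(α−β) + 2d(sin α − sin β))/8 = -6.026489, |c| > 1 → infeasible
LRL: c = (6 − d² + 2cos(α−β) − 2d(sin α − sin β))/8 = -3.463824, |c| > 1 → infeasible
Shortest: LSL with L = 72.528592 m ≈ 72.5286 m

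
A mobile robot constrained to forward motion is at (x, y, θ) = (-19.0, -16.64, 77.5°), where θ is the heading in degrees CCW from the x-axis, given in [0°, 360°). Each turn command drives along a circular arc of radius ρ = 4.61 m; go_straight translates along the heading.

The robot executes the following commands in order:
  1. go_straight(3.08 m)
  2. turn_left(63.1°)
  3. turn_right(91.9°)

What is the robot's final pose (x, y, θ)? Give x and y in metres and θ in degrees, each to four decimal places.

(-20.4452, -2.4680, 48.7000°)

set_pose: (x, y, θ) = (-19.0000, -16.6400, 77.5000°), ρ = 4.61
go_straight(3.08): x += 3.08·cos θ, y += 3.08·sin θ → (-18.3334, -13.6330, 77.5000°)
turn_left(63.1°): centre at ρ to the left, rotate +63.1° → (-19.9080, -9.0729, 140.6000°)
turn_right(91.9°): centre at ρ to the right, rotate −91.9° → (-20.4452, -2.4680, 48.7000°)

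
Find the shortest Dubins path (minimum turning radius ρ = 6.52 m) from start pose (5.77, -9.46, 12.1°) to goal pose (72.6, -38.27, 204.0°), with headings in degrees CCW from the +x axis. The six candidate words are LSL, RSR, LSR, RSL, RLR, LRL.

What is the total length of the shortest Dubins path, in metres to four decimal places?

84.0660 m

Let ψ = atan2(Δy, Δx) = atan2(-28.81, 66.83) = -23.3206° be the start→goal bearing.
Normalize: d = |goal − start| / ρ = 72.775442/6.52 = 11.161878, α = (θ_start − ψ) mod 360° = 35.4206° = 0.618206 rad, β = (θ_goal − ψ) mod 360° = 227.3206° = 3.967492 rad.
Common terms: sin α = 0.579574, cos α = 0.814920, sin β = -0.735158, cos β = -0.677896, cos(α−β) = -0.978509, d² = 124.587513. Work in radians in the unit-radius frame; every candidate has L = ρ·(t + p + q).
LSL: p² = 2 + d² − 2cos(α−β) + 2d(sin α − sin β) = 157.894285; p = √p² = 12.565599; φ = atan2(cos β − cos α, d + sin α − sin β) = -0.119083 rad; t = (φ − α) mod 2π = 5.545897 rad, q = (β − φ) mod 2π = 4.086576 rad → L = 6.52·(5.545897 + 12.565599 + 4.086576) = 6.52·22.198071 = 144.731426 m
RSR: p² = 2 + d² − 2cos(α−β) + 2d(sin β − sin α) = 99.194777; p = √p² = 9.959657; φ = atan2(cos α − cos β, d − sin α + sin β) = 0.150453 rad; t = (α − φ) mod 2π = 0.467752 rad, q = (φ − β) mod 2π = 2.466146 rad → L = 6.52·(0.467752 + 9.959657 + 2.466146) = 6.52·12.893556 = 84.065985 m
LSR: p² = d² − 2 + 2cos(α−β) + 2d(sin α + sin β) = 117.157271; p = √p² = 10.823921; φ = atan2(−cos α − cos β, d + sin α + sin β) − atan2(−2, p) = 0.170266 rad; t = (φ − α) mod 2π = 5.835246 rad, q = (φ − β) mod 2π = 2.485959 rad → L = 6.52·(5.835246 + 10.823921 + 2.485959) = 6.52·19.145126 = 124.826221 m
RSL: p² = d² − 2 + 2cos(α−β) − 2d(sin α + sin β) = 124.103719; p = √p² = 11.140185; φ = atan2(cos α + cos β, d − sin α − sin β) − atan2(2, p) = -0.165531 rad; t = (α − φ) mod 2π = 0.783737 rad, q = (β − φ) mod 2π = 4.133024 rad → L = 6.52·(0.783737 + 11.140185 + 4.133024) = 6.52·16.056945 = 104.691284 m
RLR: c = (6 − d² + 2cos(α−β) + 2d(sin α − sin β))/8 = -11.399347, |c| > 1 → infeasible
LRL: c = (6 − d² + 2cos(α−β) − 2d(sin α − sin β))/8 = -18.736786, |c| > 1 → infeasible
Shortest: RSR with L = 84.065985 m ≈ 84.0660 m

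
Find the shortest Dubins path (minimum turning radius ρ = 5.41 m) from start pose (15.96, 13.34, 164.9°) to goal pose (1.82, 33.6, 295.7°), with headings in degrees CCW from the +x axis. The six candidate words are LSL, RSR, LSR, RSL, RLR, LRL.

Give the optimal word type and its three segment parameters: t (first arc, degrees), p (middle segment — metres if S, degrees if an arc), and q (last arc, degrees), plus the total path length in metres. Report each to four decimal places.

RSL: t = 75.3808°, p = 17.2927 m, q = 206.1808°, L = 43.8784 m

Let ψ = atan2(Δy, Δx) = atan2(20.26, -14.14) = 124.9122° be the start→goal bearing.
Normalize: d = |goal − start| / ρ = 24.706420/5.41 = 4.566806, α = (θ_start − ψ) mod 360° = 39.9878° = 0.697918 rad, β = (θ_goal − ψ) mod 360° = 170.7878° = 2.980809 rad.
Common terms: sin α = 0.642624, cos α = 0.766182, sin β = 0.160092, cos β = -0.987102, cos(α−β) = -0.653421, d² = 20.855717. Work in radians in the unit-radius frame; every candidate has L = ρ·(t + p + q).
LSL: p² = 2 + d² − 2cos(α−β) + 2d(sin α − sin β) = 28.569821; p = √p² = 5.345074; φ = atan2(cos β − cos α, d + sin α − sin β) = -0.334205 rad; t = (φ − α) mod 2π = 5.251062 rad, q = (β − φ) mod 2π = 3.315014 rad → L = 5.41·(5.251062 + 5.345074 + 3.315014) = 5.41·13.911150 = 75.259324 m
RSR: p² = 2 + d² − 2cos(α−β) + 2d(sin β − sin α) = 19.755295; p = √p² = 4.444693; φ = atan2(cos α − cos β, d − sin α + sin β) = 0.405488 rad; t = (α − φ) mod 2π = 0.292431 rad, q = (φ − β) mod 2π = 3.707864 rad → L = 5.41·(0.292431 + 4.444693 + 3.707864) = 5.41·8.444988 = 45.687383 m
LSR: p² = d² − 2 + 2cos(α−β) + 2d(sin α + sin β) = 24.880571; p = √p² = 4.988043; φ = atan2(−cos α − cos β, d + sin α + sin β) − atan2(−2, p) = 0.422453 rad; t = (φ − α) mod 2π = 6.007720 rad, q = (φ − β) mod 2π = 3.724829 rad → L = 5.41·(6.007720 + 4.988043 + 3.724829) = 5.41·14.720592 = 79.638403 m
RSL: p² = d² − 2 + 2cos(α−β) − 2d(sin α + sin β) = 10.217179; p = √p² = 3.196432; φ = atan2(cos α + cos β, d − sin α − sin β) − atan2(2, p) = -0.617725 rad; t = (α − φ) mod 2π = 1.315643 rad, q = (β − φ) mod 2π = 3.598534 rad → L = 5.41·(1.315643 + 3.196432 + 3.598534) = 5.41·8.110610 = 43.878400 m
RLR: c = (6 − d² + 2cos(α−β) + 2d(sin α − sin β))/8 = -1.469412, |c| > 1 → infeasible
LRL: c = (6 − d² + 2cos(α−β) − 2d(sin α − sin β))/8 = -2.571228, |c| > 1 → infeasible
Shortest: RSL with L = 43.878400 m ≈ 43.8784 m
Convert RSL to answer units (arcs ×180/π): t = 1.315643·180/π = 75.3808°, p = ρ·p = 5.41·3.196432 = 17.2927 m, q = 3.598534·180/π = 206.1808°, L = 43.8784 m.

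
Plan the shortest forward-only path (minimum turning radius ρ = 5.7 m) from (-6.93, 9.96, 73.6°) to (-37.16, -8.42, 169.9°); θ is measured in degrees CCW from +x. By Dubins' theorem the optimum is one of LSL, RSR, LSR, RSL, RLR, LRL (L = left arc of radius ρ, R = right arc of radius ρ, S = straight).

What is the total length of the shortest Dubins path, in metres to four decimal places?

Let ψ = atan2(Δy, Δx) = atan2(-18.38, -30.23) = -148.7002° be the start→goal bearing.
Normalize: d = |goal − start| / ρ = 35.379052/5.7 = 6.206851, α = (θ_start − ψ) mod 360° = 222.3002° = 3.879870 rad, β = (θ_goal − ψ) mod 360° = 318.6002° = 5.560622 rad.
Common terms: sin α = -0.673015, cos α = -0.739629, sin β = -0.661310, cos β = 0.750113, cos(α−β) = -0.109734, d² = 38.525002. Work in radians in the unit-radius frame; every candidate has L = ρ·(t + p + q).
LSL: p² = 2 + d² − 2cos(α−β) + 2d(sin α − sin β) = 40.599165; p = √p² = 6.371747; φ = atan2(cos β − cos α, d + sin α − sin β) = 0.235989 rad; t = (φ − α) mod 2π = 2.639304 rad, q = (β − φ) mod 2π = 5.324633 rad → L = 5.7·(2.639304 + 6.371747 + 5.324633) = 5.7·14.335685 = 81.713403 m
RSR: p² = 2 + d² − 2cos(α−β) + 2d(sin β − sin α) = 40.889776; p = √p² = 6.394511; φ = atan2(cos α − cos β, d − sin α + sin β) = -0.235133 rad; t = (α − φ) mod 2π = 4.115003 rad, q = (φ − β) mod 2π = 0.487431 rad → L = 5.7·(4.115003 + 6.394511 + 0.487431) = 5.7·10.996945 = 62.682584 m
LSR: p² = d² − 2 + 2cos(α−β) + 2d(sin α + sin β) = 19.741628; p = √p² = 4.443155; φ = atan2(−cos α − cos β, d + sin α + sin β) − atan2(−2, p) = 0.420811 rad; t = (φ − α) mod 2π = 2.824126 rad, q = (φ − β) mod 2π = 1.143374 rad → L = 5.7·(2.824126 + 4.443155 + 1.143374) = 5.7·8.410655 = 47.940735 m
RSL: p² = d² − 2 + 2cos(α−β) − 2d(sin α + sin β) = 52.869438; p = √p² = 7.271137; φ = atan2(cos α + cos β, d − sin α − sin β) − atan2(2, p) = -0.267032 rad; t = (α − φ) mod 2π = 4.146902 rad, q = (β − φ) mod 2π = 5.827654 rad → L = 5.7·(4.146902 + 7.271137 + 5.827654) = 5.7·17.245693 = 98.300451 m
RLR: c = (6 − d² + 2cos(α−β) + 2d(sin α − sin β))/8 = -4.111222, |c| > 1 → infeasible
LRL: c = (6 − d² + 2cos(α−β) − 2d(sin α − sin β))/8 = -4.074896, |c| > 1 → infeasible
Shortest: LSR with L = 47.940735 m ≈ 47.9407 m

47.9407 m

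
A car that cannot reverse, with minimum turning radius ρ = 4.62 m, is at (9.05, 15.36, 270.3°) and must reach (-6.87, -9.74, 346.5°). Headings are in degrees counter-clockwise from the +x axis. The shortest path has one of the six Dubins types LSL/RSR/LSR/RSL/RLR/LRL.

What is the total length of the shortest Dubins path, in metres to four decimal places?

35.3171 m

Let ψ = atan2(Δy, Δx) = atan2(-25.10, -15.92) = -122.3854° be the start→goal bearing.
Normalize: d = |goal − start| / ρ = 29.722994/4.62 = 6.433549, α = (θ_start − ψ) mod 360° = 32.6854° = 0.570469 rad, β = (θ_goal − ψ) mod 360° = 108.8854° = 1.900409 rad.
Common terms: sin α = 0.540026, cos α = 0.841648, sin β = 0.946168, cos β = -0.323677, cos(α−β) = 0.238533, d² = 41.390547. Work in radians in the unit-radius frame; every candidate has L = ρ·(t + p + q).
LSL: p² = 2 + d² − 2cos(α−β) + 2d(sin α − sin β) = 37.687623; p = √p² = 6.139025; φ = atan2(cos β − cos α, d + sin α − sin β) = -0.190981 rad; t = (φ − α) mod 2π = 5.521735 rad, q = (β − φ) mod 2π = 2.091391 rad → L = 4.62·(5.521735 + 6.139025 + 2.091391) = 4.62·13.752151 = 63.534937 m
RSR: p² = 2 + d² − 2cos(α−β) + 2d(sin β − sin α) = 48.139338; p = √p² = 6.938252; φ = atan2(cos α − cos β, d − sin α + sin β) = 0.168756 rad; t = (α − φ) mod 2π = 0.401712 rad, q = (φ − β) mod 2π = 4.551532 rad → L = 4.62·(0.401712 + 6.938252 + 4.551532) = 4.62·11.891496 = 54.938712 m
LSR: p² = d² − 2 + 2cos(α−β) + 2d(sin α + sin β) = 58.990619; p = √p² = 7.680535; φ = atan2(−cos α − cos β, d + sin α + sin β) − atan2(−2, p) = 0.189432 rad; t = (φ − α) mod 2π = 5.902149 rad, q = (φ − β) mod 2π = 4.572208 rad → L = 4.62·(5.902149 + 7.680535 + 4.572208) = 4.62·18.154891 = 83.875598 m
RSL: p² = d² − 2 + 2cos(α−β) − 2d(sin α + sin β) = 20.744610; p = √p² = 4.554625; φ = atan2(cos α + cos β, d − sin α − sin β) − atan2(2, p) = -0.309448 rad; t = (α − φ) mod 2π = 0.879916 rad, q = (β − φ) mod 2π = 2.209857 rad → L = 4.62·(0.879916 + 4.554625 + 2.209857) = 4.62·7.644399 = 35.317123 m
RLR: c = (6 − d² + 2cos(α−β) + 2d(sin α − sin β))/8 = -5.017417, |c| > 1 → infeasible
LRL: c = (6 − d² + 2cos(α−β) − 2d(sin α − sin β))/8 = -3.710953, |c| > 1 → infeasible
Shortest: RSL with L = 35.317123 m ≈ 35.3171 m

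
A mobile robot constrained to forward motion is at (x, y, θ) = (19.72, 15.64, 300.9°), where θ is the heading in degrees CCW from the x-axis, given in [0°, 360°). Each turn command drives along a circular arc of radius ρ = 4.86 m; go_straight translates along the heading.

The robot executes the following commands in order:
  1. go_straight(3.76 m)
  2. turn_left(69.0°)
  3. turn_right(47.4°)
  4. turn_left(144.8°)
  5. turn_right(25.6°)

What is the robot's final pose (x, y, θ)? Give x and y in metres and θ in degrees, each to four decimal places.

set_pose: (x, y, θ) = (19.7200, 15.6400, 300.9000°), ρ = 4.86
go_straight(3.76): x += 3.76·cos θ, y += 3.76·sin θ → (21.6509, 12.4137, 300.9000°)
turn_left(69.0°): centre at ρ to the left, rotate +69.0° → (26.6567, 10.1219, 369.9000° ≡ 9.9000°)
turn_right(47.4°): centre at ρ to the right, rotate −47.4° → (30.4508, 9.1899, -37.5000° ≡ 322.5000°)
turn_left(144.8°): centre at ρ to the left, rotate +144.8° → (38.0496, 14.4909, 467.3000° ≡ 107.3000°)
turn_right(25.6°): centre at ρ to the right, rotate −25.6° → (37.8806, 16.6377, 81.7000°)

(37.8806, 16.6377, 81.7000°)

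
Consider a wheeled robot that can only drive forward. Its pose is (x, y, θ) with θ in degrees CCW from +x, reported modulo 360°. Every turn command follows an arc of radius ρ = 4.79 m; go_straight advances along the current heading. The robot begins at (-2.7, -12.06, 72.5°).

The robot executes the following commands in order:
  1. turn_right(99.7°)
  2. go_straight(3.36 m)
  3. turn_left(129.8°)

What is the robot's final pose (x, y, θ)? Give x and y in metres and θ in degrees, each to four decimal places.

(13.9104, -5.4707, 102.6000°)

set_pose: (x, y, θ) = (-2.7000, -12.0600, 72.5000°), ρ = 4.79
turn_right(99.7°): centre at ρ to the right, rotate −99.7° → (4.0578, -9.2401, -27.2000° ≡ 332.8000°)
go_straight(3.36): x += 3.36·cos θ, y += 3.36·sin θ → (7.0462, -10.7759, 332.8000°)
turn_left(129.8°): centre at ρ to the left, rotate +129.8° → (13.9104, -5.4707, 462.6000° ≡ 102.6000°)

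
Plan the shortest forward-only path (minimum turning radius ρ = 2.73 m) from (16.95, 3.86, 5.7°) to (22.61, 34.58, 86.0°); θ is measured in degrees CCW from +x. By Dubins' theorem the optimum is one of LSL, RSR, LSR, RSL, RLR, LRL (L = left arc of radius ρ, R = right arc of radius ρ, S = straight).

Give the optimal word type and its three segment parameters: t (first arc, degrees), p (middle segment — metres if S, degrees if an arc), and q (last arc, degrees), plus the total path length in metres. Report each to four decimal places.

Let ψ = atan2(Δy, Δx) = atan2(30.72, 5.66) = 79.5606° be the start→goal bearing.
Normalize: d = |goal − start| / ρ = 31.237061/2.73 = 11.442147, α = (θ_start − ψ) mod 360° = 286.1394° = 4.994074 rad, β = (θ_goal − ψ) mod 360° = 6.4394° = 0.112388 rad.
Common terms: sin α = -0.960588, cos α = 0.277975, sin β = 0.112152, cos β = 0.993691, cos(α−β) = 0.168489, d² = 130.922728. Work in radians in the unit-radius frame; every candidate has L = ρ·(t + p + q).
LSL: p² = 2 + d² − 2cos(α−β) + 2d(sin α − sin β) = 108.036847; p = √p² = 10.394078; φ = atan2(cos β − cos α, d + sin α − sin β) = 0.068913 rad; t = (φ − α) mod 2π = 1.358024 rad, q = (β − φ) mod 2π = 0.043476 rad → L = 2.73·(1.358024 + 10.394078 + 0.043476) = 2.73·11.795577 = 32.201925 m
RSR: p² = 2 + d² − 2cos(α−β) + 2d(sin β − sin α) = 157.134651; p = √p² = 12.535336; φ = atan2(cos α − cos β, d − sin α + sin β) = -0.057127 rad; t = (α − φ) mod 2π = 5.051201 rad, q = (φ − β) mod 2π = 6.113670 rad → L = 2.73·(5.051201 + 12.535336 + 6.113670) = 2.73·23.700207 = 64.701566 m
LSR: p² = d² − 2 + 2cos(α−β) + 2d(sin α + sin β) = 109.843836; p = √p² = 10.480641; φ = atan2(−cos α − cos β, d + sin α + sin β) − atan2(−2, p) = 0.069093 rad; t = (φ − α) mod 2π = 1.358204 rad, q = (φ − β) mod 2π = 6.239890 rad → L = 2.73·(1.358204 + 10.480641 + 6.239890) = 2.73·18.078735 = 49.354947 m
RSL: p² = d² − 2 + 2cos(α−β) − 2d(sin α + sin β) = 148.675578; p = √p² = 12.193260; φ = atan2(cos α + cos β, d − sin α − sin β) − atan2(2, p) = -0.059478 rad; t = (α − φ) mod 2π = 5.053552 rad, q = (β − φ) mod 2π = 0.171866 rad → L = 2.73·(5.053552 + 12.193260 + 0.171866) = 2.73·17.418677 = 47.552988 m
RLR: c = (6 − d² + 2cos(α−β) + 2d(sin α − sin β))/8 = -18.641831, |c| > 1 → infeasible
LRL: c = (6 − d² + 2cos(α−β) − 2d(sin α − sin β))/8 = -12.504606, |c| > 1 → infeasible
Shortest: LSL with L = 32.201925 m ≈ 32.2019 m
Convert LSL to answer units (arcs ×180/π): t = 1.358024·180/π = 77.8090°, p = ρ·p = 2.73·10.394078 = 28.3758 m, q = 0.043476·180/π = 2.4910°, L = 32.2019 m.

LSL: t = 77.8090°, p = 28.3758 m, q = 2.4910°, L = 32.2019 m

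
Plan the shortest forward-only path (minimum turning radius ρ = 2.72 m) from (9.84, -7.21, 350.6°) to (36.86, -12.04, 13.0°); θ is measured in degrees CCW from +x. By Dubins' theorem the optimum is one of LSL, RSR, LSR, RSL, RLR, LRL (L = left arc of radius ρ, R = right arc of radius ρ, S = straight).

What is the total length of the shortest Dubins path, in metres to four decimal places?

Let ψ = atan2(Δy, Δx) = atan2(-4.83, 27.02) = -10.1349° be the start→goal bearing.
Normalize: d = |goal − start| / ρ = 27.448302/2.72 = 10.091288, α = (θ_start − ψ) mod 360° = 0.7349° = 0.012827 rad, β = (θ_goal − ψ) mod 360° = 23.1349° = 0.403781 rad.
Common terms: sin α = 0.012827, cos α = 0.999918, sin β = 0.392898, cos β = 0.919582, cos(α−β) = 0.924546, d² = 101.834086. Work in radians in the unit-radius frame; every candidate has L = ρ·(t + p + q).
LSL: p² = 2 + d² − 2cos(α−β) + 2d(sin α − sin β) = 94.314178; p = √p² = 9.711549; φ = atan2(cos β − cos α, d + sin α − sin β) = -0.008272 rad; t = (φ − α) mod 2π = 6.262086 rad, q = (β − φ) mod 2π = 0.412053 rad → L = 2.72·(6.262086 + 9.711549 + 0.412053) = 2.72·16.385688 = 44.569071 m
RSR: p² = 2 + d² − 2cos(α−β) + 2d(sin β − sin α) = 109.655809; p = √p² = 10.471667; φ = atan2(cos α − cos β, d − sin α + sin β) = 0.007672 rad; t = (α − φ) mod 2π = 0.005155 rad, q = (φ − β) mod 2π = 5.887076 rad → L = 2.72·(0.005155 + 10.471667 + 5.887076) = 2.72·16.363899 = 44.509804 m
LSR: p² = d² − 2 + 2cos(α−β) + 2d(sin α + sin β) = 109.871752; p = √p² = 10.481973; φ = atan2(−cos α − cos β, d + sin α + sin β) − atan2(−2, p) = 0.007674 rad; t = (φ − α) mod 2π = 6.278032 rad, q = (φ − β) mod 2π = 5.887079 rad → L = 2.72·(6.278032 + 10.481973 + 5.887079) = 2.72·22.647084 = 61.600068 m
RSL: p² = d² − 2 + 2cos(α−β) − 2d(sin α + sin β) = 93.494604; p = √p² = 9.669261; φ = atan2(cos α + cos β, d − sin α − sin β) − atan2(2, p) = -0.008318 rad; t = (α − φ) mod 2π = 0.021146 rad, q = (β − φ) mod 2π = 0.412099 rad → L = 2.72·(0.021146 + 9.669261 + 0.412099) = 2.72·10.102506 = 27.478815 m
RLR: c = (6 − d² + 2cos(α−β) + 2d(sin α − sin β))/8 = -12.706976, |c| > 1 → infeasible
LRL: c = (6 − d² + 2cos(α−β) − 2d(sin α − sin β))/8 = -10.789272, |c| > 1 → infeasible
Shortest: RSL with L = 27.478815 m ≈ 27.4788 m

27.4788 m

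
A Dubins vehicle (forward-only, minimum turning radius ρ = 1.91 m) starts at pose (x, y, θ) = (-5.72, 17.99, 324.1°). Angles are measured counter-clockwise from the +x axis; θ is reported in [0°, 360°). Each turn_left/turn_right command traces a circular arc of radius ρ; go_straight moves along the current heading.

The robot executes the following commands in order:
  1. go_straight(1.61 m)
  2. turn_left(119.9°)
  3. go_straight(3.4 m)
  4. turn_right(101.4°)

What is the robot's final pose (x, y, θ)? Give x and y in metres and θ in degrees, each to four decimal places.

set_pose: (x, y, θ) = (-5.7200, 17.9900, 324.1000°), ρ = 1.91
go_straight(1.61): x += 1.61·cos θ, y += 1.61·sin θ → (-4.4158, 17.0459, 324.1000°)
turn_left(119.9°): centre at ρ to the left, rotate +119.9° → (-1.3963, 18.3935, 444.0000° ≡ 84.0000°)
go_straight(3.4): x += 3.4·cos θ, y += 3.4·sin θ → (-1.0409, 21.7748, 84.0000°)
turn_right(101.4°): centre at ρ to the right, rotate −101.4° → (1.4298, 23.3978, -17.4000° ≡ 342.6000°)

(1.4298, 23.3978, 342.6000°)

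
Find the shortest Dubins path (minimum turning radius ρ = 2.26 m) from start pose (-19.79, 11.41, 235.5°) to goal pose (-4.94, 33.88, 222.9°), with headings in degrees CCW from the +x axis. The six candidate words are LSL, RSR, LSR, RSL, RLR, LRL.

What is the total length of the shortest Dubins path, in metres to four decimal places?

Let ψ = atan2(Δy, Δx) = atan2(22.47, 14.85) = 56.5400° be the start→goal bearing.
Normalize: d = |goal − start| / ρ = 26.933685/2.26 = 11.917560, α = (θ_start − ψ) mod 360° = 178.9600° = 3.123441 rad, β = (θ_goal − ψ) mod 360° = 166.3600° = 2.903529 rad.
Common terms: sin α = 0.018151, cos α = -0.999835, sin β = 0.235821, cos β = -0.971796, cos(α−β) = 0.975917, d² = 142.028232. Work in radians in the unit-radius frame; every candidate has L = ρ·(t + p + q).
LSL: p² = 2 + d² − 2cos(α−β) + 2d(sin α − sin β) = 136.888204; p = √p² = 11.699923; φ = atan2(cos β − cos α, d + sin α − sin β) = 0.002396 rad; t = (φ − α) mod 2π = 3.162141 rad, q = (β − φ) mod 2π = 2.901133 rad → L = 2.26·(3.162141 + 11.699923 + 2.901133) = 2.26·17.763197 = 40.144825 m
RSR: p² = 2 + d² − 2cos(α−β) + 2d(sin β − sin α) = 147.264593; p = √p² = 12.135262; φ = atan2(cos α − cos β, d − sin α + sin β) = -0.002311 rad; t = (α − φ) mod 2π = 3.125751 rad, q = (φ − β) mod 2π = 3.377346 rad → L = 2.26·(3.125751 + 12.135262 + 3.377346) = 2.26·18.638359 = 42.122692 m
LSR: p² = d² − 2 + 2cos(α−β) + 2d(sin α + sin β) = 148.033525; p = √p² = 12.166903; φ = atan2(−cos α − cos β, d + sin α + sin β) − atan2(−2, p) = 0.323516 rad; t = (φ − α) mod 2π = 3.483260 rad, q = (φ − β) mod 2π = 3.703172 rad → L = 2.26·(3.483260 + 12.166903 + 3.703172) = 2.26·19.353335 = 43.738537 m
RSL: p² = d² − 2 + 2cos(α−β) − 2d(sin α + sin β) = 135.926607; p = √p² = 11.658757; φ = atan2(cos α + cos β, d − sin α − sin β) − atan2(2, p) = -0.337350 rad; t = (α − φ) mod 2π = 3.460790 rad, q = (β − φ) mod 2π = 3.240879 rad → L = 2.26·(3.460790 + 11.658757 + 3.240879) = 2.26·18.360426 = 41.494563 m
RLR: c = (6 − d² + 2cos(α−β) + 2d(sin α − sin β))/8 = -17.408074, |c| > 1 → infeasible
LRL: c = (6 − d² + 2cos(α−β) − 2d(sin α − sin β))/8 = -16.111026, |c| > 1 → infeasible
Shortest: LSL with L = 40.144825 m ≈ 40.1448 m

40.1448 m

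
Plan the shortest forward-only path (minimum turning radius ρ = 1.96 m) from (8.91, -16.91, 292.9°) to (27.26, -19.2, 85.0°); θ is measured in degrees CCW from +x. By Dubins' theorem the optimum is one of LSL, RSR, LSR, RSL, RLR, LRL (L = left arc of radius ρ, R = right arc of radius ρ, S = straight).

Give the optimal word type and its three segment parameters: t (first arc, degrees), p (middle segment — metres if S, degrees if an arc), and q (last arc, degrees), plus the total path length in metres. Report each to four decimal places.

Let ψ = atan2(Δy, Δx) = atan2(-2.29, 18.35) = -7.1135° be the start→goal bearing.
Normalize: d = |goal − start| / ρ = 18.492339/1.96 = 9.434867, α = (θ_start − ψ) mod 360° = 300.0135° = 5.236223 rad, β = (θ_goal − ψ) mod 360° = 92.1135° = 1.607684 rad.
Common terms: sin α = -0.865908, cos α = 0.500204, sin β = 0.999320, cos β = -0.036879, cos(α−β) = -0.883766, d² = 89.016712. Work in radians in the unit-radius frame; every candidate has L = ρ·(t + p + q).
LSL: p² = 2 + d² − 2cos(α−β) + 2d(sin α − sin β) = 57.587898; p = √p² = 7.588669; φ = atan2(cos β − cos α, d + sin α − sin β) = -0.070834 rad; t = (φ − α) mod 2π = 0.976129 rad, q = (β − φ) mod 2π = 1.678517 rad → L = 1.96·(0.976129 + 7.588669 + 1.678517) = 1.96·10.243315 = 20.076897 m
RSR: p² = 2 + d² − 2cos(α−β) + 2d(sin β − sin α) = 127.980588; p = √p² = 11.312851; φ = atan2(cos α − cos β, d − sin α + sin β) = 0.047493 rad; t = (α − φ) mod 2π = 5.188730 rad, q = (φ − β) mod 2π = 4.722995 rad → L = 1.96·(5.188730 + 11.312851 + 4.722995) = 1.96·21.224575 = 41.600168 m
LSR: p² = d² − 2 + 2cos(α−β) + 2d(sin α + sin β) = 87.766631; p = √p² = 9.368385; φ = atan2(−cos α − cos β, d + sin α + sin β) − atan2(−2, p) = 0.161941 rad; t = (φ − α) mod 2π = 1.208904 rad, q = (φ − β) mod 2π = 4.837443 rad → L = 1.96·(1.208904 + 9.368385 + 4.837443) = 1.96·15.414731 = 30.212873 m
RSL: p² = d² − 2 + 2cos(α−β) − 2d(sin α + sin β) = 82.731731; p = √p² = 9.095698; φ = atan2(cos α + cos β, d − sin α − sin β) − atan2(2, p) = -0.166669 rad; t = (α − φ) mod 2π = 5.402892 rad, q = (β − φ) mod 2π = 1.774352 rad → L = 1.96·(5.402892 + 9.095698 + 1.774352) = 1.96·16.272943 = 31.894968 m
RLR: c = (6 − d² + 2cos(α−β) + 2d(sin α − sin β))/8 = -14.997573, |c| > 1 → infeasible
LRL: c = (6 − d² + 2cos(α−β) − 2d(sin α − sin β))/8 = -6.198487, |c| > 1 → infeasible
Shortest: LSL with L = 20.076897 m ≈ 20.0769 m
Convert LSL to answer units (arcs ×180/π): t = 0.976129·180/π = 55.9281°, p = ρ·p = 1.96·7.588669 = 14.8738 m, q = 1.678517·180/π = 96.1719°, L = 20.0769 m.

LSL: t = 55.9281°, p = 14.8738 m, q = 96.1719°, L = 20.0769 m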